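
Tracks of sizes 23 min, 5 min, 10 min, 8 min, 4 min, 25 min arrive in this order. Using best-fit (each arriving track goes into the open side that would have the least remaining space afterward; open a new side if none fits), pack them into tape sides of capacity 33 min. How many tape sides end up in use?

3

  23 → side 1 (new)  [load 23/33]
  5 → side 1  [load 28/33]
  10 → side 2 (new)  [load 10/33]
  8 → side 2  [load 18/33]
  4 → side 1  [load 32/33]
  25 → side 3 (new)  [load 25/33]
3 tape sides opened.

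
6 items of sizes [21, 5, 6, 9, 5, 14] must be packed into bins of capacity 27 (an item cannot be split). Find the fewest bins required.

3

Total = 21 + 14 + 9 + 6 + 5 + 5 = 60.
Lower bound: ⌈60/27⌉ = 3 bins.
A packing using 3 bins:
  bin 1: 21 + 6 = 27
  bin 2: 14 + 9 = 23
  bin 3: 5 + 5 = 10
This matches the lower bound, so 3 is optimal.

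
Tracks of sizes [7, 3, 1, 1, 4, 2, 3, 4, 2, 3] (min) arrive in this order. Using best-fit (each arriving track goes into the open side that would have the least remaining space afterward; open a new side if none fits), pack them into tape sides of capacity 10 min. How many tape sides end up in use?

3

  7 → side 1 (new)  [load 7/10]
  3 → side 1  [load 10/10]
  1 → side 2 (new)  [load 1/10]
  1 → side 2  [load 2/10]
  4 → side 2  [load 6/10]
  2 → side 2  [load 8/10]
  3 → side 3 (new)  [load 3/10]
  4 → side 3  [load 7/10]
  2 → side 2  [load 10/10]
  3 → side 3  [load 10/10]
3 tape sides opened.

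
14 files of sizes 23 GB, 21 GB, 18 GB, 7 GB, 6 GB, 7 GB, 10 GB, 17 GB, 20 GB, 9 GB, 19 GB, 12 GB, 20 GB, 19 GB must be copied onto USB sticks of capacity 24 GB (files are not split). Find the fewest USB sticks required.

10

Total = 23 + 21 + 20 + 20 + 19 + 19 + 18 + 17 + 12 + 10 + 9 + 7 + 7 + 6 = 208 GB.
Lower bound: ⌈208/24⌉ = 9 USB sticks.
A packing using 10 USB sticks:
  USB stick 1: 23 = 23
  USB stick 2: 21 = 21
  USB stick 3: 20 = 20
  USB stick 4: 20 = 20
  USB stick 5: 19 = 19
  USB stick 6: 19 = 19
  USB stick 7: 18 + 6 = 24
  USB stick 8: 17 + 7 = 24
  USB stick 9: 12 + 10 = 22
  USB stick 10: 9 + 7 = 16
No arrangement into 9 USB sticks stays within capacity, so 10 is optimal.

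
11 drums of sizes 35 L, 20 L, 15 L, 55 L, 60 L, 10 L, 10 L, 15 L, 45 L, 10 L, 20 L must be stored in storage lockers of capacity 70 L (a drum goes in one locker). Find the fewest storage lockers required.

Total = 60 + 55 + 45 + 35 + 20 + 20 + 15 + 15 + 10 + 10 + 10 = 295 L.
Lower bound: ⌈295/70⌉ = 5 storage lockers.
A packing using 5 storage lockers:
  locker 1: 60 + 10 = 70
  locker 2: 55 + 15 = 70
  locker 3: 45 + 20 = 65
  locker 4: 35 + 20 + 15 = 70
  locker 5: 10 + 10 = 20
This matches the lower bound, so 5 is optimal.

5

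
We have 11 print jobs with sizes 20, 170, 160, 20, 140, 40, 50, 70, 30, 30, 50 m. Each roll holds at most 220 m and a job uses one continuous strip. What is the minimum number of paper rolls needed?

4

Total = 170 + 160 + 140 + 70 + 50 + 50 + 40 + 30 + 30 + 20 + 20 = 780 m.
Lower bound: ⌈780/220⌉ = 4 paper rolls.
A packing using 4 paper rolls:
  roll 1: 170 + 50 = 220
  roll 2: 160 + 50 = 210
  roll 3: 140 + 70 = 210
  roll 4: 40 + 30 + 30 + 20 + 20 = 140
This matches the lower bound, so 4 is optimal.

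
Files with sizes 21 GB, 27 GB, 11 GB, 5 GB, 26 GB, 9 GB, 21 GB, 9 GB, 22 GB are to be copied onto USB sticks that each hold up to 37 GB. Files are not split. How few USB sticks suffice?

5

Total = 27 + 26 + 22 + 21 + 21 + 11 + 9 + 9 + 5 = 151 GB.
Lower bound: ⌈151/37⌉ = 5 USB sticks.
A packing using 5 USB sticks:
  USB stick 1: 27 + 9 = 36
  USB stick 2: 26 + 11 = 37
  USB stick 3: 22 + 9 + 5 = 36
  USB stick 4: 21 = 21
  USB stick 5: 21 = 21
This matches the lower bound, so 5 is optimal.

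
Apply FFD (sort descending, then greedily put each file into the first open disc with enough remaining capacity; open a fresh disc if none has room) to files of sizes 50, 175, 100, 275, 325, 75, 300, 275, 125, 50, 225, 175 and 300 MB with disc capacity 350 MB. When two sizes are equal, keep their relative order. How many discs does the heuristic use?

Sorted descending: 325, 300, 300, 275, 275, 225, 175, 175, 125, 100, 75, 50, 50.
  325 → disc 1 (new)  [load 325/350]
  300 → disc 2 (new)  [load 300/350]
  300 → disc 3 (new)  [load 300/350]
  275 → disc 4 (new)  [load 275/350]
  275 → disc 5 (new)  [load 275/350]
  225 → disc 6 (new)  [load 225/350]
  175 → disc 7 (new)  [load 175/350]
  175 → disc 7  [load 350/350]
  125 → disc 6  [load 350/350]
  100 → disc 8 (new)  [load 100/350]
  75 → disc 4  [load 350/350]
  50 → disc 2  [load 350/350]
  50 → disc 3  [load 350/350]
8 discs opened.

8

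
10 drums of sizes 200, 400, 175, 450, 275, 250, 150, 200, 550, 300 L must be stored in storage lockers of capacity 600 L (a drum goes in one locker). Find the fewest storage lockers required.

Total = 550 + 450 + 400 + 300 + 275 + 250 + 200 + 200 + 175 + 150 = 2950 L.
Lower bound: ⌈2950/600⌉ = 5 storage lockers.
A packing using 6 storage lockers:
  locker 1: 550 = 550
  locker 2: 450 + 150 = 600
  locker 3: 400 + 200 = 600
  locker 4: 300 + 275 = 575
  locker 5: 250 + 200 = 450
  locker 6: 175 = 175
No arrangement into 5 storage lockers stays within capacity, so 6 is optimal.

6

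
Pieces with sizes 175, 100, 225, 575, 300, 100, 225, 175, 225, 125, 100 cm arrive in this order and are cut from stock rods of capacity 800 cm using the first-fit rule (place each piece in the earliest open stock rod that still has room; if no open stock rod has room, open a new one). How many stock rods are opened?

3

  175 → stock rod 1 (new)  [load 175/800]
  100 → stock rod 1  [load 275/800]
  225 → stock rod 1  [load 500/800]
  575 → stock rod 2 (new)  [load 575/800]
  300 → stock rod 1  [load 800/800]
  100 → stock rod 2  [load 675/800]
  225 → stock rod 3 (new)  [load 225/800]
  175 → stock rod 3  [load 400/800]
  225 → stock rod 3  [load 625/800]
  125 → stock rod 2  [load 800/800]
  100 → stock rod 3  [load 725/800]
3 stock rods opened.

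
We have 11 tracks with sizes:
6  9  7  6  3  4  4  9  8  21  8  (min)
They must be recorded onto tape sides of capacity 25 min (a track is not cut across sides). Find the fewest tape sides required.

Total = 21 + 9 + 9 + 8 + 8 + 7 + 6 + 6 + 4 + 4 + 3 = 85 min.
Lower bound: ⌈85/25⌉ = 4 tape sides.
A packing using 4 tape sides:
  side 1: 21 + 4 = 25
  side 2: 9 + 9 + 7 = 25
  side 3: 8 + 8 + 6 + 3 = 25
  side 4: 6 + 4 = 10
This matches the lower bound, so 4 is optimal.

4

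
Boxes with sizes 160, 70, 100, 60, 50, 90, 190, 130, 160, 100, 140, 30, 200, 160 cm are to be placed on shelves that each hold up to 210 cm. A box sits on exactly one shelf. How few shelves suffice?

Total = 200 + 190 + 160 + 160 + 160 + 140 + 130 + 100 + 100 + 90 + 70 + 60 + 50 + 30 = 1640 cm.
Lower bound: ⌈1640/210⌉ = 8 shelves.
A packing using 9 shelves:
  shelf 1: 200 = 200
  shelf 2: 190 = 190
  shelf 3: 160 + 50 = 210
  shelf 4: 160 + 30 = 190
  shelf 5: 160 = 160
  shelf 6: 140 + 70 = 210
  shelf 7: 130 + 60 = 190
  shelf 8: 100 + 100 = 200
  shelf 9: 90 = 90
No arrangement into 8 shelves stays within capacity, so 9 is optimal.

9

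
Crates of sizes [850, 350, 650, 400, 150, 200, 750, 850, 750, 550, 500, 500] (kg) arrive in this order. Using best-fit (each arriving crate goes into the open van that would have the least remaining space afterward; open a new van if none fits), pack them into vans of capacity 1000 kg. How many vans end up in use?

  850 → van 1 (new)  [load 850/1000]
  350 → van 2 (new)  [load 350/1000]
  650 → van 2  [load 1000/1000]
  400 → van 3 (new)  [load 400/1000]
  150 → van 1  [load 1000/1000]
  200 → van 3  [load 600/1000]
  750 → van 4 (new)  [load 750/1000]
  850 → van 5 (new)  [load 850/1000]
  750 → van 6 (new)  [load 750/1000]
  550 → van 7 (new)  [load 550/1000]
  500 → van 8 (new)  [load 500/1000]
  500 → van 8  [load 1000/1000]
8 vans opened.

8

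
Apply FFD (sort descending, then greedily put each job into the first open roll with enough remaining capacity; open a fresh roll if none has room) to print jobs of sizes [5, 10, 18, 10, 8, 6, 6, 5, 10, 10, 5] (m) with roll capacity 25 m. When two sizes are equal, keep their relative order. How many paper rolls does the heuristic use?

4

Sorted descending: 18, 10, 10, 10, 10, 8, 6, 6, 5, 5, 5.
  18 → roll 1 (new)  [load 18/25]
  10 → roll 2 (new)  [load 10/25]
  10 → roll 2  [load 20/25]
  10 → roll 3 (new)  [load 10/25]
  10 → roll 3  [load 20/25]
  8 → roll 4 (new)  [load 8/25]
  6 → roll 1  [load 24/25]
  6 → roll 4  [load 14/25]
  5 → roll 2  [load 25/25]
  5 → roll 3  [load 25/25]
  5 → roll 4  [load 19/25]
4 paper rolls opened.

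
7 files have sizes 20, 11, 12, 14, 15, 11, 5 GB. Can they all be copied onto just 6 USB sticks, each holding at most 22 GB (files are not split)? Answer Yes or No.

A valid assignment using 5 USB sticks:
  USB stick 1: 20 = 20
  USB stick 2: 15 + 5 = 20
  USB stick 3: 14 = 14
  USB stick 4: 12 = 12
  USB stick 5: 11 + 11 = 22
That uses only 5 ≤ 6, so 6 USB sticks are enough.

Yes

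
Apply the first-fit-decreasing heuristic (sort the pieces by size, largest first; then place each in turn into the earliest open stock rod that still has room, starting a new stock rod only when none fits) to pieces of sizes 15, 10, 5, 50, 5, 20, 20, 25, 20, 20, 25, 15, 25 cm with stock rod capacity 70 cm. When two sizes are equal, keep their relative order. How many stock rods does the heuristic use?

Sorted descending: 50, 25, 25, 25, 20, 20, 20, 20, 15, 15, 10, 5, 5.
  50 → stock rod 1 (new)  [load 50/70]
  25 → stock rod 2 (new)  [load 25/70]
  25 → stock rod 2  [load 50/70]
  25 → stock rod 3 (new)  [load 25/70]
  20 → stock rod 1  [load 70/70]
  20 → stock rod 2  [load 70/70]
  20 → stock rod 3  [load 45/70]
  20 → stock rod 3  [load 65/70]
  15 → stock rod 4 (new)  [load 15/70]
  15 → stock rod 4  [load 30/70]
  10 → stock rod 4  [load 40/70]
  5 → stock rod 3  [load 70/70]
  5 → stock rod 4  [load 45/70]
4 stock rods opened.

4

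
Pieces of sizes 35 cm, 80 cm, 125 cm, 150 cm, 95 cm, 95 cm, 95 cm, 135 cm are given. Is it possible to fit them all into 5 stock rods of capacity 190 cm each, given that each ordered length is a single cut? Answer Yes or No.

A valid assignment using 5 stock rods:
  stock rod 1: 150 + 35 = 185
  stock rod 2: 135 = 135
  stock rod 3: 125 = 125
  stock rod 4: 95 + 95 = 190
  stock rod 5: 95 + 80 = 175
Every load is within 190 cm, so 5 stock rods suffice.

Yes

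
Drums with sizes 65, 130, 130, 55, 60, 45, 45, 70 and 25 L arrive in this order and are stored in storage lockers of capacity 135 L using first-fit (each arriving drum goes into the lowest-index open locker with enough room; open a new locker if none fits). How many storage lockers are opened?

  65 → locker 1 (new)  [load 65/135]
  130 → locker 2 (new)  [load 130/135]
  130 → locker 3 (new)  [load 130/135]
  55 → locker 1  [load 120/135]
  60 → locker 4 (new)  [load 60/135]
  45 → locker 4  [load 105/135]
  45 → locker 5 (new)  [load 45/135]
  70 → locker 5  [load 115/135]
  25 → locker 4  [load 130/135]
5 storage lockers opened.

5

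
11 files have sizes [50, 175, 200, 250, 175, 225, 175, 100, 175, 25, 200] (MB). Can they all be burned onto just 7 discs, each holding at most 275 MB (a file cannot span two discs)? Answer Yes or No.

No

Total = 1750 MB; ⌈1750/275⌉ = 7.
8 files each exceed half the capacity and cannot share a disc, forcing at least 8 discs.
At least 8 discs are required, but only 7 are allowed.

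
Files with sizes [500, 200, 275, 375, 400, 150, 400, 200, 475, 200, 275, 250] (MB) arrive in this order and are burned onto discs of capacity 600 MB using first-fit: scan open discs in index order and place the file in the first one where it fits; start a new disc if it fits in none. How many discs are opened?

7

  500 → disc 1 (new)  [load 500/600]
  200 → disc 2 (new)  [load 200/600]
  275 → disc 2  [load 475/600]
  375 → disc 3 (new)  [load 375/600]
  400 → disc 4 (new)  [load 400/600]
  150 → disc 3  [load 525/600]
  400 → disc 5 (new)  [load 400/600]
  200 → disc 4  [load 600/600]
  475 → disc 6 (new)  [load 475/600]
  200 → disc 5  [load 600/600]
  275 → disc 7 (new)  [load 275/600]
  250 → disc 7  [load 525/600]
7 discs opened.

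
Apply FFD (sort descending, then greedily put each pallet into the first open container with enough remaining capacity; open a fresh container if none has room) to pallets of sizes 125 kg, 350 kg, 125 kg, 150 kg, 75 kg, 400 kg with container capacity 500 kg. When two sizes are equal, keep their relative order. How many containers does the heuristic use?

3

Sorted descending: 400, 350, 150, 125, 125, 75.
  400 → container 1 (new)  [load 400/500]
  350 → container 2 (new)  [load 350/500]
  150 → container 2  [load 500/500]
  125 → container 3 (new)  [load 125/500]
  125 → container 3  [load 250/500]
  75 → container 1  [load 475/500]
3 containers opened.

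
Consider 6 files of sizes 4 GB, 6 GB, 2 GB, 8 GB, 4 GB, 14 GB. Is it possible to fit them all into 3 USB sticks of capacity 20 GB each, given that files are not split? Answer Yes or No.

Yes

A valid assignment using 2 USB sticks:
  USB stick 1: 14 + 6 = 20
  USB stick 2: 8 + 4 + 4 + 2 = 18
That uses only 2 ≤ 3, so 3 USB sticks are enough.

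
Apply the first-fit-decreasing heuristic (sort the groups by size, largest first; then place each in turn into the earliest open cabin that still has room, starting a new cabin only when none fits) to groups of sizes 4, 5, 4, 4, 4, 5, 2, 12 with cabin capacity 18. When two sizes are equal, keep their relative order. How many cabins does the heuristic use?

Sorted descending: 12, 5, 5, 4, 4, 4, 4, 2.
  12 → cabin 1 (new)  [load 12/18]
  5 → cabin 1  [load 17/18]
  5 → cabin 2 (new)  [load 5/18]
  4 → cabin 2  [load 9/18]
  4 → cabin 2  [load 13/18]
  4 → cabin 2  [load 17/18]
  4 → cabin 3 (new)  [load 4/18]
  2 → cabin 3  [load 6/18]
3 cabins opened.

3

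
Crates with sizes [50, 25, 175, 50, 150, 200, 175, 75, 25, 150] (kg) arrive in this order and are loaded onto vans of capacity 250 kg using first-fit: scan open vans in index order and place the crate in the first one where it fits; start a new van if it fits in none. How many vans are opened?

5

  50 → van 1 (new)  [load 50/250]
  25 → van 1  [load 75/250]
  175 → van 1  [load 250/250]
  50 → van 2 (new)  [load 50/250]
  150 → van 2  [load 200/250]
  200 → van 3 (new)  [load 200/250]
  175 → van 4 (new)  [load 175/250]
  75 → van 4  [load 250/250]
  25 → van 2  [load 225/250]
  150 → van 5 (new)  [load 150/250]
5 vans opened.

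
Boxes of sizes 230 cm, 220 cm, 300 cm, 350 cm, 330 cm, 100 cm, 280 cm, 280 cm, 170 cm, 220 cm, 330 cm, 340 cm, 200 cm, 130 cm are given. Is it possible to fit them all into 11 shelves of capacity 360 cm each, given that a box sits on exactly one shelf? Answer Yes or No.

Total = 3480 cm; ⌈3480/360⌉ = 10.
11 boxes each exceed half the capacity and cannot share a shelf, forcing at least 11 shelves.
The bound of 11 does not rule out 11, but exhaustive search shows no assignment into 11 shelves of capacity 360 cm exists — the minimum is 12.

No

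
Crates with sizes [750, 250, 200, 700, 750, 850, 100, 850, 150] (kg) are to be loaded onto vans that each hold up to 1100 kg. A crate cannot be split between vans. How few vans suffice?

5

Total = 850 + 850 + 750 + 750 + 700 + 250 + 200 + 150 + 100 = 4600 kg.
Lower bound: ⌈4600/1100⌉ = 5 vans.
A packing using 5 vans:
  van 1: 850 + 250 = 1100
  van 2: 850 + 200 = 1050
  van 3: 750 + 150 + 100 = 1000
  van 4: 750 = 750
  van 5: 700 = 700
This matches the lower bound, so 5 is optimal.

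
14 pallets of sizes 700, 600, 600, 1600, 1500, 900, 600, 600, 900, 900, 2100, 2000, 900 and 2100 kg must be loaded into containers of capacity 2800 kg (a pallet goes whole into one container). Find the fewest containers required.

6

Total = 2100 + 2100 + 2000 + 1600 + 1500 + 900 + 900 + 900 + 900 + 700 + 600 + 600 + 600 + 600 = 16000 kg.
Lower bound: ⌈16000/2800⌉ = 6 containers.
A packing using 6 containers:
  container 1: 2100 + 700 = 2800
  container 2: 2100 + 600 = 2700
  container 3: 2000 + 600 = 2600
  container 4: 1600 + 900 = 2500
  container 5: 1500 + 600 + 600 = 2700
  container 6: 900 + 900 + 900 = 2700
This matches the lower bound, so 6 is optimal.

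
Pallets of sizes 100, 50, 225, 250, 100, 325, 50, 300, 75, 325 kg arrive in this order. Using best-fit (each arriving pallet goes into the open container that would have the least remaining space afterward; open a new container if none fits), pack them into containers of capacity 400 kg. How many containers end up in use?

  100 → container 1 (new)  [load 100/400]
  50 → container 1  [load 150/400]
  225 → container 1  [load 375/400]
  250 → container 2 (new)  [load 250/400]
  100 → container 2  [load 350/400]
  325 → container 3 (new)  [load 325/400]
  50 → container 2  [load 400/400]
  300 → container 4 (new)  [load 300/400]
  75 → container 3  [load 400/400]
  325 → container 5 (new)  [load 325/400]
5 containers opened.

5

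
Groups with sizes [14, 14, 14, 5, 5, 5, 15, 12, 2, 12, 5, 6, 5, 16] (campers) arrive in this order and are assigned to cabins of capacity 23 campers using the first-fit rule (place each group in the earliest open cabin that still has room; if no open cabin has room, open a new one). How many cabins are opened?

7

  14 → cabin 1 (new)  [load 14/23]
  14 → cabin 2 (new)  [load 14/23]
  14 → cabin 3 (new)  [load 14/23]
  5 → cabin 1  [load 19/23]
  5 → cabin 2  [load 19/23]
  5 → cabin 3  [load 19/23]
  15 → cabin 4 (new)  [load 15/23]
  12 → cabin 5 (new)  [load 12/23]
  2 → cabin 1  [load 21/23]
  12 → cabin 6 (new)  [load 12/23]
  5 → cabin 4  [load 20/23]
  6 → cabin 5  [load 18/23]
  5 → cabin 5  [load 23/23]
  16 → cabin 7 (new)  [load 16/23]
7 cabins opened.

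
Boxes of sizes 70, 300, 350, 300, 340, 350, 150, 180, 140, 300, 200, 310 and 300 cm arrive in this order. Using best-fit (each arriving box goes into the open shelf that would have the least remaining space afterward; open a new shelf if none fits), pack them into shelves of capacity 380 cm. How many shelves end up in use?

10

  70 → shelf 1 (new)  [load 70/380]
  300 → shelf 1  [load 370/380]
  350 → shelf 2 (new)  [load 350/380]
  300 → shelf 3 (new)  [load 300/380]
  340 → shelf 4 (new)  [load 340/380]
  350 → shelf 5 (new)  [load 350/380]
  150 → shelf 6 (new)  [load 150/380]
  180 → shelf 6  [load 330/380]
  140 → shelf 7 (new)  [load 140/380]
  300 → shelf 8 (new)  [load 300/380]
  200 → shelf 7  [load 340/380]
  310 → shelf 9 (new)  [load 310/380]
  300 → shelf 10 (new)  [load 300/380]
10 shelves opened.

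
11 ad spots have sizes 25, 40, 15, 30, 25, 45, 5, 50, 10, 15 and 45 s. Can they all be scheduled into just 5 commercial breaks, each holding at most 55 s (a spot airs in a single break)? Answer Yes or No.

No

Total = 305 s; ⌈305/55⌉ = 6.
At least 6 commercial breaks are required, but only 5 are allowed.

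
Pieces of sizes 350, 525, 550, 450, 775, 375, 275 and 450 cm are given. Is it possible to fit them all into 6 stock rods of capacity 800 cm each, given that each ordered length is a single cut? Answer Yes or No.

Yes

A valid assignment using 6 stock rods:
  stock rod 1: 775 = 775
  stock rod 2: 550 = 550
  stock rod 3: 525 + 275 = 800
  stock rod 4: 450 + 350 = 800
  stock rod 5: 450 = 450
  stock rod 6: 375 = 375
Every load is within 800 cm, so 6 stock rods suffice.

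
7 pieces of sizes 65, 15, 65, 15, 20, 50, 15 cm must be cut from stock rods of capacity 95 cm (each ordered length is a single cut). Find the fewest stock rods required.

Total = 65 + 65 + 50 + 20 + 15 + 15 + 15 = 245 cm.
Lower bound: ⌈245/95⌉ = 3 stock rods.
A packing using 3 stock rods:
  stock rod 1: 65 + 20 = 85
  stock rod 2: 65 + 15 + 15 = 95
  stock rod 3: 50 + 15 = 65
This matches the lower bound, so 3 is optimal.

3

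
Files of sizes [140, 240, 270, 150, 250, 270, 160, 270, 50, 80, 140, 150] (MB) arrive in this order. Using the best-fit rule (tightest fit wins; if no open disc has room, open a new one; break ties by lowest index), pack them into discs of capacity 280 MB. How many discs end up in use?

9

  140 → disc 1 (new)  [load 140/280]
  240 → disc 2 (new)  [load 240/280]
  270 → disc 3 (new)  [load 270/280]
  150 → disc 4 (new)  [load 150/280]
  250 → disc 5 (new)  [load 250/280]
  270 → disc 6 (new)  [load 270/280]
  160 → disc 7 (new)  [load 160/280]
  270 → disc 8 (new)  [load 270/280]
  50 → disc 7  [load 210/280]
  80 → disc 4  [load 230/280]
  140 → disc 1  [load 280/280]
  150 → disc 9 (new)  [load 150/280]
9 discs opened.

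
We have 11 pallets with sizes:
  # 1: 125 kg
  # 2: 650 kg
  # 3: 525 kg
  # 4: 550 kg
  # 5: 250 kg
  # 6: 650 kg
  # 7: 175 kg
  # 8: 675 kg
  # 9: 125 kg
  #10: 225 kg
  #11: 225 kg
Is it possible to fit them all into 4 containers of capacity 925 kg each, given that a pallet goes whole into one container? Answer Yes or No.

No

Total = 4175 kg; ⌈4175/925⌉ = 5.
At least 5 containers are required, but only 4 are allowed.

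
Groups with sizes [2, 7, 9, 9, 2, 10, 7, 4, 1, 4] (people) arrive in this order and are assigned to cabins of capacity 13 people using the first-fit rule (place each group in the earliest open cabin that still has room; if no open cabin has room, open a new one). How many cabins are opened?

  2 → cabin 1 (new)  [load 2/13]
  7 → cabin 1  [load 9/13]
  9 → cabin 2 (new)  [load 9/13]
  9 → cabin 3 (new)  [load 9/13]
  2 → cabin 1  [load 11/13]
  10 → cabin 4 (new)  [load 10/13]
  7 → cabin 5 (new)  [load 7/13]
  4 → cabin 2  [load 13/13]
  1 → cabin 1  [load 12/13]
  4 → cabin 3  [load 13/13]
5 cabins opened.

5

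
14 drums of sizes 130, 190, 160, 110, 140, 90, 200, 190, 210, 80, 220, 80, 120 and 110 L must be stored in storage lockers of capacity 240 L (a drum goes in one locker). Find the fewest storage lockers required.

10

Total = 220 + 210 + 200 + 190 + 190 + 160 + 140 + 130 + 120 + 110 + 110 + 90 + 80 + 80 = 2030 L.
Lower bound: ⌈2030/240⌉ = 9 storage lockers.
A packing using 10 storage lockers:
  locker 1: 220 = 220
  locker 2: 210 = 210
  locker 3: 200 = 200
  locker 4: 190 = 190
  locker 5: 190 = 190
  locker 6: 160 + 80 = 240
  locker 7: 140 + 90 = 230
  locker 8: 130 + 110 = 240
  locker 9: 120 + 110 = 230
  locker 10: 80 = 80
No arrangement into 9 storage lockers stays within capacity, so 10 is optimal.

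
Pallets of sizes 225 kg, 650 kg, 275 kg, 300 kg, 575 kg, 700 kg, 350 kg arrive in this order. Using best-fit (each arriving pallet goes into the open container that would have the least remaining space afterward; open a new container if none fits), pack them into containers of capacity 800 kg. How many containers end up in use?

  225 → container 1 (new)  [load 225/800]
  650 → container 2 (new)  [load 650/800]
  275 → container 1  [load 500/800]
  300 → container 1  [load 800/800]
  575 → container 3 (new)  [load 575/800]
  700 → container 4 (new)  [load 700/800]
  350 → container 5 (new)  [load 350/800]
5 containers opened.

5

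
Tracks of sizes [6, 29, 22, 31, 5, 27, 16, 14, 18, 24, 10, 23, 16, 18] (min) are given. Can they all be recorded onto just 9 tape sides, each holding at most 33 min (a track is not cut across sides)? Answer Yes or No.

Yes

A valid assignment using 9 tape sides:
  side 1: 31 = 31
  side 2: 29 = 29
  side 3: 27 + 6 = 33
  side 4: 24 + 5 = 29
  side 5: 23 + 10 = 33
  side 6: 22 = 22
  side 7: 18 + 14 = 32
  side 8: 18 = 18
  side 9: 16 + 16 = 32
Every load is within 33 min, so 9 tape sides suffice.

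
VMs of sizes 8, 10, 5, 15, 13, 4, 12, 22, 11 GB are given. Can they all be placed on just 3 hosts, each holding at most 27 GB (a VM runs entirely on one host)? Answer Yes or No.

Total = 100 GB; ⌈100/27⌉ = 4.
At least 4 hosts are required, but only 3 are allowed.

No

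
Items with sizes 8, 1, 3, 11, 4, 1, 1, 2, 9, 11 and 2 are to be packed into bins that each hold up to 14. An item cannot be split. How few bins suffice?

4

Total = 11 + 11 + 9 + 8 + 4 + 3 + 2 + 2 + 1 + 1 + 1 = 53.
Lower bound: ⌈53/14⌉ = 4 bins.
A packing using 4 bins:
  bin 1: 11 + 3 = 14
  bin 2: 11 + 2 + 1 = 14
  bin 3: 9 + 4 + 1 = 14
  bin 4: 8 + 2 + 1 = 11
This matches the lower bound, so 4 is optimal.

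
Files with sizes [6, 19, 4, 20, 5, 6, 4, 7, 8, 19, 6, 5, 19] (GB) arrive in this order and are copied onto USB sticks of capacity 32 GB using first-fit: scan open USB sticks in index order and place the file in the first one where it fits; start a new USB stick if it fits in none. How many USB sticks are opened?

5

  6 → USB stick 1 (new)  [load 6/32]
  19 → USB stick 1  [load 25/32]
  4 → USB stick 1  [load 29/32]
  20 → USB stick 2 (new)  [load 20/32]
  5 → USB stick 2  [load 25/32]
  6 → USB stick 2  [load 31/32]
  4 → USB stick 3 (new)  [load 4/32]
  7 → USB stick 3  [load 11/32]
  8 → USB stick 3  [load 19/32]
  19 → USB stick 4 (new)  [load 19/32]
  6 → USB stick 3  [load 25/32]
  5 → USB stick 3  [load 30/32]
  19 → USB stick 5 (new)  [load 19/32]
5 USB sticks opened.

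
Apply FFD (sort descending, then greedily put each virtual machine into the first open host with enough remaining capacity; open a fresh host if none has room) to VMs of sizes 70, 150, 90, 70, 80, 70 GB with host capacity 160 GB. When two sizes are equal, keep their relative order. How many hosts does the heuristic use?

4

Sorted descending: 150, 90, 80, 70, 70, 70.
  150 → host 1 (new)  [load 150/160]
  90 → host 2 (new)  [load 90/160]
  80 → host 3 (new)  [load 80/160]
  70 → host 2  [load 160/160]
  70 → host 3  [load 150/160]
  70 → host 4 (new)  [load 70/160]
4 hosts opened.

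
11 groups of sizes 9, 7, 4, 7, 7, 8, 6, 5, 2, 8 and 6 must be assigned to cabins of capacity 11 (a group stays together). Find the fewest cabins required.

8

Total = 9 + 8 + 8 + 7 + 7 + 7 + 6 + 6 + 5 + 4 + 2 = 69.
Lower bound: ⌈69/11⌉ = 7 cabins.
Also, 8 groups each exceed 11/2, and no two of those can share a cabin, so at least 8 cabins are needed.
A packing using 8 cabins:
  cabin 1: 9 + 2 = 11
  cabin 2: 8 = 8
  cabin 3: 8 = 8
  cabin 4: 7 + 4 = 11
  cabin 5: 7 = 7
  cabin 6: 7 = 7
  cabin 7: 6 + 5 = 11
  cabin 8: 6 = 6
This matches the lower bound, so 8 is optimal.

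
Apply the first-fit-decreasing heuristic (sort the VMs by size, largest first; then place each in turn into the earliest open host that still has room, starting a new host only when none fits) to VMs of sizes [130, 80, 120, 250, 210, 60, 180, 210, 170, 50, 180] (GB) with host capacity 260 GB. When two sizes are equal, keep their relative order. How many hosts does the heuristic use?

7

Sorted descending: 250, 210, 210, 180, 180, 170, 130, 120, 80, 60, 50.
  250 → host 1 (new)  [load 250/260]
  210 → host 2 (new)  [load 210/260]
  210 → host 3 (new)  [load 210/260]
  180 → host 4 (new)  [load 180/260]
  180 → host 5 (new)  [load 180/260]
  170 → host 6 (new)  [load 170/260]
  130 → host 7 (new)  [load 130/260]
  120 → host 7  [load 250/260]
  80 → host 4  [load 260/260]
  60 → host 5  [load 240/260]
  50 → host 2  [load 260/260]
7 hosts opened.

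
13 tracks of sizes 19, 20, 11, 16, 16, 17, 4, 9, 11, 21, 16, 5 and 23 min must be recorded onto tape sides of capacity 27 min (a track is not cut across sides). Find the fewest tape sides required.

Total = 23 + 21 + 20 + 19 + 17 + 16 + 16 + 16 + 11 + 11 + 9 + 5 + 4 = 188 min.
Lower bound: ⌈188/27⌉ = 7 tape sides.
Also, 8 tracks each exceed 27/2 min, and no two of those can share a side, so at least 8 tape sides are needed.
A packing using 8 tape sides:
  side 1: 23 + 4 = 27
  side 2: 21 + 5 = 26
  side 3: 20 = 20
  side 4: 19 = 19
  side 5: 17 + 9 = 26
  side 6: 16 + 11 = 27
  side 7: 16 + 11 = 27
  side 8: 16 = 16
This matches the lower bound, so 8 is optimal.

8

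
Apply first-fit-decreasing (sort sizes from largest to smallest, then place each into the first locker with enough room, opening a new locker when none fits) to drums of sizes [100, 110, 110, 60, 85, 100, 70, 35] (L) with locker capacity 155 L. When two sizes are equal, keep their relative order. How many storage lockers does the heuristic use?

6

Sorted descending: 110, 110, 100, 100, 85, 70, 60, 35.
  110 → locker 1 (new)  [load 110/155]
  110 → locker 2 (new)  [load 110/155]
  100 → locker 3 (new)  [load 100/155]
  100 → locker 4 (new)  [load 100/155]
  85 → locker 5 (new)  [load 85/155]
  70 → locker 5  [load 155/155]
  60 → locker 6 (new)  [load 60/155]
  35 → locker 1  [load 145/155]
6 storage lockers opened.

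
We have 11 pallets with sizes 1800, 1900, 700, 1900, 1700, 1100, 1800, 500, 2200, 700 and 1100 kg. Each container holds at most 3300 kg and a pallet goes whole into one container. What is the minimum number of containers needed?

Total = 2200 + 1900 + 1900 + 1800 + 1800 + 1700 + 1100 + 1100 + 700 + 700 + 500 = 15400 kg.
Lower bound: ⌈15400/3300⌉ = 5 containers.
Also, 6 pallets each exceed 1650 kg, and no two of those can share a container, so at least 6 containers are needed.
A packing using 6 containers:
  container 1: 2200 + 1100 = 3300
  container 2: 1900 + 1100 = 3000
  container 3: 1900 + 700 + 700 = 3300
  container 4: 1800 + 500 = 2300
  container 5: 1800 = 1800
  container 6: 1700 = 1700
This matches the lower bound, so 6 is optimal.

6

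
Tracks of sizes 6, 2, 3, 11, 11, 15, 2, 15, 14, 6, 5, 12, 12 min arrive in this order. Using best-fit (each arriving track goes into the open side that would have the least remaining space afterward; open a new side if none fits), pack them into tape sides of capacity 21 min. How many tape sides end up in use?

8

  6 → side 1 (new)  [load 6/21]
  2 → side 1  [load 8/21]
  3 → side 1  [load 11/21]
  11 → side 2 (new)  [load 11/21]
  11 → side 3 (new)  [load 11/21]
  15 → side 4 (new)  [load 15/21]
  2 → side 4  [load 17/21]
  15 → side 5 (new)  [load 15/21]
  14 → side 6 (new)  [load 14/21]
  6 → side 5  [load 21/21]
  5 → side 6  [load 19/21]
  12 → side 7 (new)  [load 12/21]
  12 → side 8 (new)  [load 12/21]
8 tape sides opened.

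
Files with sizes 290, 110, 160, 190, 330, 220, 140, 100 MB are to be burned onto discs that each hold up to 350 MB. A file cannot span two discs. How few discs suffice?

5

Total = 330 + 290 + 220 + 190 + 160 + 140 + 110 + 100 = 1540 MB.
Lower bound: ⌈1540/350⌉ = 5 discs.
A packing using 5 discs:
  disc 1: 330 = 330
  disc 2: 290 = 290
  disc 3: 220 + 110 = 330
  disc 4: 190 + 160 = 350
  disc 5: 140 + 100 = 240
This matches the lower bound, so 5 is optimal.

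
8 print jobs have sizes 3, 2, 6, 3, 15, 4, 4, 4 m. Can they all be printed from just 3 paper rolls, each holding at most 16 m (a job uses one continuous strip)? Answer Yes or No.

Yes

A valid assignment using 3 paper rolls:
  roll 1: 15 = 15
  roll 2: 6 + 4 + 4 + 2 = 16
  roll 3: 4 + 3 + 3 = 10
Every load is within 16 m, so 3 paper rolls suffice.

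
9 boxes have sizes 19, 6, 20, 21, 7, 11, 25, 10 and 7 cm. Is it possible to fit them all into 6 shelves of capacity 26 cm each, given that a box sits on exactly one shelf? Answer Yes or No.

A valid assignment using 6 shelves:
  shelf 1: 25 = 25
  shelf 2: 21 = 21
  shelf 3: 20 + 6 = 26
  shelf 4: 19 + 7 = 26
  shelf 5: 11 + 10 = 21
  shelf 6: 7 = 7
Every load is within 26 cm, so 6 shelves suffice.

Yes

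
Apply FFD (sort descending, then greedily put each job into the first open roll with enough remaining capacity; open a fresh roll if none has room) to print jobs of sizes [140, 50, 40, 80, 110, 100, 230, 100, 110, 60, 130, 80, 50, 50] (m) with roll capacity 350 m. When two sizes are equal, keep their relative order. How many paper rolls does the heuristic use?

4

Sorted descending: 230, 140, 130, 110, 110, 100, 100, 80, 80, 60, 50, 50, 50, 40.
  230 → roll 1 (new)  [load 230/350]
  140 → roll 2 (new)  [load 140/350]
  130 → roll 2  [load 270/350]
  110 → roll 1  [load 340/350]
  110 → roll 3 (new)  [load 110/350]
  100 → roll 3  [load 210/350]
  100 → roll 3  [load 310/350]
  80 → roll 2  [load 350/350]
  80 → roll 4 (new)  [load 80/350]
  60 → roll 4  [load 140/350]
  50 → roll 4  [load 190/350]
  50 → roll 4  [load 240/350]
  50 → roll 4  [load 290/350]
  40 → roll 3  [load 350/350]
4 paper rolls opened.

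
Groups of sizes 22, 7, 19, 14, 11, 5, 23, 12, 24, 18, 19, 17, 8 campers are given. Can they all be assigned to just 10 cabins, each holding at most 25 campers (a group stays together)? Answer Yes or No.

A valid assignment using 9 cabins:
  cabin 1: 24 = 24
  cabin 2: 23 = 23
  cabin 3: 22 = 22
  cabin 4: 19 + 5 = 24
  cabin 5: 19 = 19
  cabin 6: 18 + 7 = 25
  cabin 7: 17 + 8 = 25
  cabin 8: 14 + 11 = 25
  cabin 9: 12 = 12
That uses only 9 ≤ 10, so 10 cabins are enough.

Yes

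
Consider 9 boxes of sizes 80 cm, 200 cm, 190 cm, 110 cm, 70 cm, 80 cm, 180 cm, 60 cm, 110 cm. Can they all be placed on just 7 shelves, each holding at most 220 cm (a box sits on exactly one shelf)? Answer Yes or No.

A valid assignment using 6 shelves:
  shelf 1: 200 = 200
  shelf 2: 190 = 190
  shelf 3: 180 = 180
  shelf 4: 110 + 110 = 220
  shelf 5: 80 + 80 + 60 = 220
  shelf 6: 70 = 70
That uses only 6 ≤ 7, so 7 shelves are enough.

Yes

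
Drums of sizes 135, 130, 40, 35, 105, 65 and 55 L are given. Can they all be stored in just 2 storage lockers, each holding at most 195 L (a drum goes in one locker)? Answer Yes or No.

No

Total = 565 L; ⌈565/195⌉ = 3.
At least 3 storage lockers are required, but only 2 are allowed.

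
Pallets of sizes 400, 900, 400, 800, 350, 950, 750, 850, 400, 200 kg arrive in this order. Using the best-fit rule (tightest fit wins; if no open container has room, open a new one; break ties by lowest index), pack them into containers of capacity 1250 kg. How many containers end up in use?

6

  400 → container 1 (new)  [load 400/1250]
  900 → container 2 (new)  [load 900/1250]
  400 → container 1  [load 800/1250]
  800 → container 3 (new)  [load 800/1250]
  350 → container 2  [load 1250/1250]
  950 → container 4 (new)  [load 950/1250]
  750 → container 5 (new)  [load 750/1250]
  850 → container 6 (new)  [load 850/1250]
  400 → container 6  [load 1250/1250]
  200 → container 4  [load 1150/1250]
6 containers opened.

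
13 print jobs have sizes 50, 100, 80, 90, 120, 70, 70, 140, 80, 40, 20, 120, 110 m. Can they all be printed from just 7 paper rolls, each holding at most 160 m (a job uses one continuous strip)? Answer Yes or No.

No

Total = 1090 m; ⌈1090/160⌉ = 7.
The bound of 7 does not rule out 7, but exhaustive search shows no assignment into 7 paper rolls of capacity 160 m exists — the minimum is 8.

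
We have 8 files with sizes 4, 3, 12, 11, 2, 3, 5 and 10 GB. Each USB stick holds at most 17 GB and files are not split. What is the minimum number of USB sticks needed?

Total = 12 + 11 + 10 + 5 + 4 + 3 + 3 + 2 = 50 GB.
Lower bound: ⌈50/17⌉ = 3 USB sticks.
A packing using 3 USB sticks:
  USB stick 1: 12 + 5 = 17
  USB stick 2: 11 + 4 + 2 = 17
  USB stick 3: 10 + 3 + 3 = 16
This matches the lower bound, so 3 is optimal.

3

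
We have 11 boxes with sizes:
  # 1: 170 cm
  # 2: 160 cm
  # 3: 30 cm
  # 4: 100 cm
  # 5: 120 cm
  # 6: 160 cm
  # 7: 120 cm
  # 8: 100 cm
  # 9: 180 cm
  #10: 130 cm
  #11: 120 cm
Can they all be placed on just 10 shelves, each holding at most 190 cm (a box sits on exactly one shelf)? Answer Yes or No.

A valid assignment using 10 shelves:
  shelf 1: 180 = 180
  shelf 2: 170 = 170
  shelf 3: 160 + 30 = 190
  shelf 4: 160 = 160
  shelf 5: 130 = 130
  shelf 6: 120 = 120
  shelf 7: 120 = 120
  shelf 8: 120 = 120
  shelf 9: 100 = 100
  shelf 10: 100 = 100
Every load is within 190 cm, so 10 shelves suffice.

Yes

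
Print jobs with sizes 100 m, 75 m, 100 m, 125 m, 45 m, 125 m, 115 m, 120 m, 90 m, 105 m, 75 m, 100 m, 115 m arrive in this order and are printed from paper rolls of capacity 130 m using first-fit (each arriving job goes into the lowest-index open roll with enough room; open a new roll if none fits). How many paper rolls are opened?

12

  100 → roll 1 (new)  [load 100/130]
  75 → roll 2 (new)  [load 75/130]
  100 → roll 3 (new)  [load 100/130]
  125 → roll 4 (new)  [load 125/130]
  45 → roll 2  [load 120/130]
  125 → roll 5 (new)  [load 125/130]
  115 → roll 6 (new)  [load 115/130]
  120 → roll 7 (new)  [load 120/130]
  90 → roll 8 (new)  [load 90/130]
  105 → roll 9 (new)  [load 105/130]
  75 → roll 10 (new)  [load 75/130]
  100 → roll 11 (new)  [load 100/130]
  115 → roll 12 (new)  [load 115/130]
12 paper rolls opened.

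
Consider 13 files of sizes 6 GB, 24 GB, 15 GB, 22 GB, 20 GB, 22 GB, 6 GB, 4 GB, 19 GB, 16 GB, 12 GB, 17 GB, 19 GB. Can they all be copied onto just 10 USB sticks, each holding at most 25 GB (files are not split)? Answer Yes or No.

A valid assignment using 10 USB sticks:
  USB stick 1: 24 = 24
  USB stick 2: 22 = 22
  USB stick 3: 22 = 22
  USB stick 4: 20 + 4 = 24
  USB stick 5: 19 + 6 = 25
  USB stick 6: 19 + 6 = 25
  USB stick 7: 17 = 17
  USB stick 8: 16 = 16
  USB stick 9: 15 = 15
  USB stick 10: 12 = 12
Every load is within 25 GB, so 10 USB sticks suffice.

Yes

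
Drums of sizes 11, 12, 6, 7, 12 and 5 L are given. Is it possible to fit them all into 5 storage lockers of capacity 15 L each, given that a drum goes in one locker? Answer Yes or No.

Yes

A valid assignment using 5 storage lockers:
  locker 1: 12 = 12
  locker 2: 12 = 12
  locker 3: 11 = 11
  locker 4: 7 + 6 = 13
  locker 5: 5 = 5
Every load is within 15 L, so 5 storage lockers suffice.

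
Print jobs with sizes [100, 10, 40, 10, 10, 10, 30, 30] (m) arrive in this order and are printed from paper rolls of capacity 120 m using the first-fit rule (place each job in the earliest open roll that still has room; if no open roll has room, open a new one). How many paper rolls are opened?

  100 → roll 1 (new)  [load 100/120]
  10 → roll 1  [load 110/120]
  40 → roll 2 (new)  [load 40/120]
  10 → roll 1  [load 120/120]
  10 → roll 2  [load 50/120]
  10 → roll 2  [load 60/120]
  30 → roll 2  [load 90/120]
  30 → roll 2  [load 120/120]
2 paper rolls opened.

2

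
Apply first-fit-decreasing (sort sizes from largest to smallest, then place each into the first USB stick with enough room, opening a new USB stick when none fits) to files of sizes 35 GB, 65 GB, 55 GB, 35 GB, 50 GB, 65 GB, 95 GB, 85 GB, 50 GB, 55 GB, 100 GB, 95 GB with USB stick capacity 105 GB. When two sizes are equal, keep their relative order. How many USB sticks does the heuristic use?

Sorted descending: 100, 95, 95, 85, 65, 65, 55, 55, 50, 50, 35, 35.
  100 → USB stick 1 (new)  [load 100/105]
  95 → USB stick 2 (new)  [load 95/105]
  95 → USB stick 3 (new)  [load 95/105]
  85 → USB stick 4 (new)  [load 85/105]
  65 → USB stick 5 (new)  [load 65/105]
  65 → USB stick 6 (new)  [load 65/105]
  55 → USB stick 7 (new)  [load 55/105]
  55 → USB stick 8 (new)  [load 55/105]
  50 → USB stick 7  [load 105/105]
  50 → USB stick 8  [load 105/105]
  35 → USB stick 5  [load 100/105]
  35 → USB stick 6  [load 100/105]
8 USB sticks opened.

8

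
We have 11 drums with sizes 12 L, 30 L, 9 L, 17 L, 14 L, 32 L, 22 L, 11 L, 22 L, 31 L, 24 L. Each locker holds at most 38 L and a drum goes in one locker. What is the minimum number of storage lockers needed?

7

Total = 32 + 31 + 30 + 24 + 22 + 22 + 17 + 14 + 12 + 11 + 9 = 224 L.
Lower bound: ⌈224/38⌉ = 6 storage lockers.
A packing using 7 storage lockers:
  locker 1: 32 = 32
  locker 2: 31 = 31
  locker 3: 30 = 30
  locker 4: 24 + 14 = 38
  locker 5: 22 + 12 = 34
  locker 6: 22 + 11 = 33
  locker 7: 17 + 9 = 26
No arrangement into 6 storage lockers stays within capacity, so 7 is optimal.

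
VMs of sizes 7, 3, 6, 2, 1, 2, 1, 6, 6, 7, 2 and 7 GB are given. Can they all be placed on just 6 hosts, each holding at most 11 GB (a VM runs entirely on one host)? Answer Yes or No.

A valid assignment using 6 hosts:
  host 1: 7 + 3 + 1 = 11
  host 2: 7 + 2 + 2 = 11
  host 3: 7 + 2 + 1 = 10
  host 4: 6 = 6
  host 5: 6 = 6
  host 6: 6 = 6
Every load is within 11 GB, so 6 hosts suffice.

Yes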